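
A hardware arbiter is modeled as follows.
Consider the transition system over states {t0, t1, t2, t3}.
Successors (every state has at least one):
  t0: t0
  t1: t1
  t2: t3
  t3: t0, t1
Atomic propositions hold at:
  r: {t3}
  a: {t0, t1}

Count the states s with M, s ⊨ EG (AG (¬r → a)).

Sat(¬r) = {t0, t1, t2}
Sat(¬r → a) = {t0, t1, t3}
AG (¬r → a): greatest fixpoint, start Z0 = {t0, t1, t3}, keep only states in Sat with every successor in Z. Already a fixed point.
Sat(AG (¬r → a)) = {t0, t1, t3}
EG (AG (¬r → a)): greatest fixpoint, start Z0 = {t0, t1, t3}, keep only states in Sat with some successor in Z. Already a fixed point.
Sat(EG (AG (¬r → a))) = {t0, t1, t3}
|Sat(EG (AG (¬r → a)))| = |{t0, t1, t3}| = 3.

3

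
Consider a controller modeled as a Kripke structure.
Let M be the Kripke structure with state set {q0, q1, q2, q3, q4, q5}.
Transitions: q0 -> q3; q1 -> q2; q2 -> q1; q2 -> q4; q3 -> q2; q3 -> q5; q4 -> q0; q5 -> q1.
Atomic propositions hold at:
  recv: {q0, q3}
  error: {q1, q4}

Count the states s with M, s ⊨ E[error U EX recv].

Sat(EX recv) = {s : some successor in {q0, q3}} = {q0, q4}
E[error U EX recv]: least fixpoint, start Z0 = Sat(EX recv) = {q0, q4}, add states in Sat(error) with some successor in Z. Already a fixed point.
Sat(E[error U EX recv]) = {q0, q4}
|Sat(E[error U EX recv])| = |{q0, q4}| = 2.

2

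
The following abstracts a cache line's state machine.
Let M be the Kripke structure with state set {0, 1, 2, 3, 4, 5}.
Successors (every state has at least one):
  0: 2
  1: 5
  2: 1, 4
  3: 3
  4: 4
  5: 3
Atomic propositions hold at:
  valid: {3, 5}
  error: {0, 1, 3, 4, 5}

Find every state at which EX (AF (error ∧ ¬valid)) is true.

{0, 2, 4}

Sat(¬valid) = {0, 1, 2, 4}
Sat(error ∧ ¬valid) = {0, 1, 4}
AF (error ∧ ¬valid): least fixpoint, start Z0 = {0, 1, 4}, add states with every successor in Z. Z1 = {0, 1, 2, 4}; fixed.
Sat(AF (error ∧ ¬valid)) = {0, 1, 2, 4}
Sat(EX (AF (error ∧ ¬valid))) = {s : some successor in {0, 1, 2, 4}} = {0, 2, 4}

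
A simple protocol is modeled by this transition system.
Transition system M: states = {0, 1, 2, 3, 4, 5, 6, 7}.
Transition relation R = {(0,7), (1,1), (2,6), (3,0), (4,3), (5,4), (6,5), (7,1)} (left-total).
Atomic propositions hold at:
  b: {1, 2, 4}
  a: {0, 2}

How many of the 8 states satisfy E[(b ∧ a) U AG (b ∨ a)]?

Sat(b ∧ a) = {2}
Sat(b ∨ a) = {0, 1, 2, 4}
AG (b ∨ a): greatest fixpoint, start Z0 = {0, 1, 2, 4}, keep only states in Sat with every successor in Z. Z1 = {1}; fixed.
Sat(AG (b ∨ a)) = {1}
E[(b ∧ a) U AG (b ∨ a)]: least fixpoint, start Z0 = Sat(AG (b ∨ a)) = {1}, add states in Sat(b ∧ a) with some successor in Z. Already a fixed point.
Sat(E[(b ∧ a) U AG (b ∨ a)]) = {1}
|Sat(E[(b ∧ a) U AG (b ∨ a)])| = |{1}| = 1.

1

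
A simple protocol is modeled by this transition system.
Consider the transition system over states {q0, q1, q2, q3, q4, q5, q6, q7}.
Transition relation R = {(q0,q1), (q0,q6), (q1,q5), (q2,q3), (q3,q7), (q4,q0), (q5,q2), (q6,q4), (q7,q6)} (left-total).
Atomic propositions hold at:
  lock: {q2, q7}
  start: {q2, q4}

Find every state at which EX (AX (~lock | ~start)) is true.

Sat(~lock) = {q0, q1, q3, q4, q5, q6}
Sat(~start) = {q0, q1, q3, q5, q6, q7}
Sat(~lock | ~start) = {q0, q1, q3, q4, q5, q6, q7}
Sat(AX (~lock | ~start)) = {s : every successor in {q0, q1, q3, q4, q5, q6, q7}} = {q0, q1, q2, q3, q4, q6, q7}
Sat(EX (AX (~lock | ~start))) = {s : some successor in {q0, q1, q2, q3, q4, q6, q7}} = {q0, q2, q3, q4, q5, q6, q7}

{q0, q2, q3, q4, q5, q6, q7}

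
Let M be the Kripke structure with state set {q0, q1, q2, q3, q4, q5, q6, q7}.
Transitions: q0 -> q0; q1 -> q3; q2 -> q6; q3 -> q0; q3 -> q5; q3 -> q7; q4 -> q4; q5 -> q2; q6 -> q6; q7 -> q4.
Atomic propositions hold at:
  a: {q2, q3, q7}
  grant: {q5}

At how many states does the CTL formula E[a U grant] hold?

E[a U grant]: least fixpoint, start Z0 = Sat(grant) = {q5}, add states in Sat(a) with some successor in Z. Z1 = {q3, q5}; fixed.
Sat(E[a U grant]) = {q3, q5}
|Sat(E[a U grant])| = |{q3, q5}| = 2.

2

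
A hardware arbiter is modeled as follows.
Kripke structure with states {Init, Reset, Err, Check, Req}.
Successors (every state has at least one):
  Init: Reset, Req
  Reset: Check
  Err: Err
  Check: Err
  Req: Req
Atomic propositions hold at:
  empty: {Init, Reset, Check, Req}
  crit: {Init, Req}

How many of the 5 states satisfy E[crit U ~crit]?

4

Sat(~crit) = {Reset, Err, Check}
E[crit U ~crit]: least fixpoint, start Z0 = Sat(~crit) = {Reset, Err, Check}, add states in Sat(crit) with some successor in Z. Z1 = {Init, Reset, Err, Check}; fixed.
Sat(E[crit U ~crit]) = {Init, Reset, Err, Check}
|Sat(E[crit U ~crit])| = |{Init, Reset, Err, Check}| = 4.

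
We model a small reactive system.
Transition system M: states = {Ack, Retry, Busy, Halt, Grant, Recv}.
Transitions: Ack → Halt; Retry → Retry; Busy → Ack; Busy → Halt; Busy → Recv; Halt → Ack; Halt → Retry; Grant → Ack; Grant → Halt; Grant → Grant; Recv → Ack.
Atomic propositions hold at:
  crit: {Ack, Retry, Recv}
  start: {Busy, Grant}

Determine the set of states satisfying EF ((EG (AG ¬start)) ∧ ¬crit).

{Ack, Busy, Halt, Grant, Recv}

Sat(¬start) = {Ack, Retry, Halt, Recv}
AG ¬start: greatest fixpoint, start Z0 = {Ack, Retry, Halt, Recv}, keep only states in Sat with every successor in Z. Already a fixed point.
Sat(AG ¬start) = {Ack, Retry, Halt, Recv}
EG (AG ¬start): greatest fixpoint, start Z0 = {Ack, Retry, Halt, Recv}, keep only states in Sat with some successor in Z. Already a fixed point.
Sat(EG (AG ¬start)) = {Ack, Retry, Halt, Recv}
Sat(¬crit) = {Busy, Halt, Grant}
Sat((EG (AG ¬start)) ∧ ¬crit) = {Halt}
EF ((EG (AG ¬start)) ∧ ¬crit): least fixpoint, start Z0 = {Halt}, add states with some successor in Z. Z1 = {Ack, Busy, Halt, Grant}; Z2 = {Ack, Busy, Halt, Grant, Recv}; fixed.
Sat(EF ((EG (AG ¬start)) ∧ ¬crit)) = {Ack, Busy, Halt, Grant, Recv}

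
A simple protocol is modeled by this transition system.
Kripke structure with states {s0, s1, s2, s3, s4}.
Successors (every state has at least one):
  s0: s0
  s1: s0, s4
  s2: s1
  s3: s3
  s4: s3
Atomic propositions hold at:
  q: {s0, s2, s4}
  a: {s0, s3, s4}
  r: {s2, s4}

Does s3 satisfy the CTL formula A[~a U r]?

No

Sat(~a) = {s1, s2}
A[~a U r]: least fixpoint, start Z0 = Sat(r) = {s2, s4}, add states in Sat(~a) with every successor in Z. Already a fixed point.
Sat(A[~a U r]) = {s2, s4}
s3 ∉ Sat(A[~a U r]) = {s2, s4}, so the formula does not hold at s3.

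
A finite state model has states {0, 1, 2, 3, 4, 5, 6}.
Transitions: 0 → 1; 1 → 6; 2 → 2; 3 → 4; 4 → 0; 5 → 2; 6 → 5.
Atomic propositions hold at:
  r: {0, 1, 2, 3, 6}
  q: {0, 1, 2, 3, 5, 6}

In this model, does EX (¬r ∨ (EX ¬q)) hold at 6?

Sat(¬r) = {4, 5}
Sat(¬q) = {4}
Sat(EX ¬q) = {s : some successor in {4}} = {3}
Sat(¬r ∨ (EX ¬q)) = {3, 4, 5}
Sat(EX (¬r ∨ (EX ¬q))) = {s : some successor in {3, 4, 5}} = {3, 6}
6 ∈ Sat(EX (¬r ∨ (EX ¬q))) = {3, 6}, so the formula holds at 6.

Yes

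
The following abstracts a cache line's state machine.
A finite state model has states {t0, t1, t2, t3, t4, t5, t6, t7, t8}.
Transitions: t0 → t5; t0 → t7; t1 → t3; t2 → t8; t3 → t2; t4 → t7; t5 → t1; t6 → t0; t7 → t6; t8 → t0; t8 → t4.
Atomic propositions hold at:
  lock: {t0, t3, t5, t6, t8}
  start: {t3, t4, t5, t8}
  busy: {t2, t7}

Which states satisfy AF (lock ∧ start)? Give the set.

Sat(lock ∧ start) = {t3, t5, t8}
AF (lock ∧ start): least fixpoint, start Z0 = {t3, t5, t8}, add states with every successor in Z. Z1 = {t1, t2, t3, t5, t8}; fixed.
Sat(AF (lock ∧ start)) = {t1, t2, t3, t5, t8}

{t1, t2, t3, t5, t8}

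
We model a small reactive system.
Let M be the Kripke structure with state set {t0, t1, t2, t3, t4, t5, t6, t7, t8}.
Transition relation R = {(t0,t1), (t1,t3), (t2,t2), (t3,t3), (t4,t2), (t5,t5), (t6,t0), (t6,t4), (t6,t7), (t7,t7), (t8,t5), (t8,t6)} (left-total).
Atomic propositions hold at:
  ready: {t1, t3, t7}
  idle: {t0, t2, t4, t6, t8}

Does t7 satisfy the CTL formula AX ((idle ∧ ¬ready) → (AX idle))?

Yes

Sat(¬ready) = {t0, t2, t4, t5, t6, t8}
Sat(idle ∧ ¬ready) = {t0, t2, t4, t6, t8}
Sat(AX idle) = {s : every successor in {t0, t2, t4, t6, t8}} = {t2, t4}
Sat((idle ∧ ¬ready) → (AX idle)) = {t1, t2, t3, t4, t5, t7}
Sat(AX ((idle ∧ ¬ready) → (AX idle))) = {s : every successor in {t1, t2, t3, t4, t5, t7}} = {t0, t1, t2, t3, t4, t5, t7}
t7 ∈ Sat(AX ((idle ∧ ¬ready) → (AX idle))) = {t0, t1, t2, t3, t4, t5, t7}, so the formula holds at t7.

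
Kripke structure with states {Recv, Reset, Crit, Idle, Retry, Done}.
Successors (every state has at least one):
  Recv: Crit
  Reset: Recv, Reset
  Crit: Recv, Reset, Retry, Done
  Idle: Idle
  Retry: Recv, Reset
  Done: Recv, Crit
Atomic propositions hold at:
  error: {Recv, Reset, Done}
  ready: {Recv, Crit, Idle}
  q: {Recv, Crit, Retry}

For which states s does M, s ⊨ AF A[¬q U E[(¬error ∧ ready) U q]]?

Sat(¬q) = {Reset, Idle, Done}
Sat(¬error) = {Crit, Idle, Retry}
Sat(¬error ∧ ready) = {Crit, Idle}
E[(¬error ∧ ready) U q]: least fixpoint, start Z0 = Sat(q) = {Recv, Crit, Retry}, add states in Sat(¬error ∧ ready) with some successor in Z. Already a fixed point.
Sat(E[(¬error ∧ ready) U q]) = {Recv, Crit, Retry}
A[¬q U E[(¬error ∧ ready) U q]]: least fixpoint, start Z0 = Sat(E[(¬error ∧ ready) U q]) = {Recv, Crit, Retry}, add states in Sat(¬q) with every successor in Z. Z1 = {Recv, Crit, Retry, Done}; fixed.
Sat(A[¬q U E[(¬error ∧ ready) U q]]) = {Recv, Crit, Retry, Done}
AF A[¬q U E[(¬error ∧ ready) U q]]: least fixpoint, start Z0 = {Recv, Crit, Retry, Done}, add states with every successor in Z. Already a fixed point.
Sat(AF A[¬q U E[(¬error ∧ ready) U q]]) = {Recv, Crit, Retry, Done}

{Recv, Crit, Retry, Done}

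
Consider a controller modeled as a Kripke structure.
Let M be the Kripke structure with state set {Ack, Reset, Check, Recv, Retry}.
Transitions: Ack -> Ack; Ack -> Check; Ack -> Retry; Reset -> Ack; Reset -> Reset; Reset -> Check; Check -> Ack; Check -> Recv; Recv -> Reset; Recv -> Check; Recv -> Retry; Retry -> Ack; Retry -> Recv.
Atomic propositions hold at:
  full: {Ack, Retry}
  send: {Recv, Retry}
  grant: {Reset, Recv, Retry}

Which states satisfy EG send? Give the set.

EG send: greatest fixpoint, start Z0 = {Recv, Retry}, keep only states in Sat with some successor in Z. Already a fixed point.
Sat(EG send) = {Recv, Retry}

{Recv, Retry}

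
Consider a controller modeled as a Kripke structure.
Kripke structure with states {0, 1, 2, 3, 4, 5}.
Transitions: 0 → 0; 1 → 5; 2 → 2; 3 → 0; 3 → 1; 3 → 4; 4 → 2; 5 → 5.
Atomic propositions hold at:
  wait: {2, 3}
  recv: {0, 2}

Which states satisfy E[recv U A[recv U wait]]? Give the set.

{2, 3}

A[recv U wait]: least fixpoint, start Z0 = Sat(wait) = {2, 3}, add states in Sat(recv) with every successor in Z. Already a fixed point.
Sat(A[recv U wait]) = {2, 3}
E[recv U A[recv U wait]]: least fixpoint, start Z0 = Sat(A[recv U wait]) = {2, 3}, add states in Sat(recv) with some successor in Z. Already a fixed point.
Sat(E[recv U A[recv U wait]]) = {2, 3}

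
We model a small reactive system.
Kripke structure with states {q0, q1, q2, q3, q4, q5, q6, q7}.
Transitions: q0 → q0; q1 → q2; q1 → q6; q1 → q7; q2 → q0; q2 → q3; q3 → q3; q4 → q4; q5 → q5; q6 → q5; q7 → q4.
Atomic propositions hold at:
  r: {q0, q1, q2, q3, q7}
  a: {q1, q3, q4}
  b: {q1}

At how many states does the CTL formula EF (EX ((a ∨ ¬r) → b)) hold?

3

Sat(¬r) = {q4, q5, q6}
Sat(a ∨ ¬r) = {q1, q3, q4, q5, q6}
Sat((a ∨ ¬r) → b) = {q0, q1, q2, q7}
Sat(EX ((a ∨ ¬r) → b)) = {s : some successor in {q0, q1, q2, q7}} = {q0, q1, q2}
EF (EX ((a ∨ ¬r) → b)): least fixpoint, start Z0 = {q0, q1, q2}, add states with some successor in Z. Already a fixed point.
Sat(EF (EX ((a ∨ ¬r) → b))) = {q0, q1, q2}
|Sat(EF (EX ((a ∨ ¬r) → b)))| = |{q0, q1, q2}| = 3.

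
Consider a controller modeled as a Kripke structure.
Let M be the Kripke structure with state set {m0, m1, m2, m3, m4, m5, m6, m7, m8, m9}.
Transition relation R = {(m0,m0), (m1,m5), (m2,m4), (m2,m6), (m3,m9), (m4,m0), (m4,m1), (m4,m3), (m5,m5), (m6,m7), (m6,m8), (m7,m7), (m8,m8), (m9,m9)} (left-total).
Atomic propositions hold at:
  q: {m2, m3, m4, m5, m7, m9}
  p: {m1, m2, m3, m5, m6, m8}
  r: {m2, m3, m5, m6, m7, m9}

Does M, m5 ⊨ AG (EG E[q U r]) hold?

Yes

E[q U r]: least fixpoint, start Z0 = Sat(r) = {m2, m3, m5, m6, m7, m9}, add states in Sat(q) with some successor in Z. Z1 = {m2, m3, m4, m5, m6, m7, m9}; fixed.
Sat(E[q U r]) = {m2, m3, m4, m5, m6, m7, m9}
EG E[q U r]: greatest fixpoint, start Z0 = {m2, m3, m4, m5, m6, m7, m9}, keep only states in Sat with some successor in Z. Already a fixed point.
Sat(EG E[q U r]) = {m2, m3, m4, m5, m6, m7, m9}
AG (EG E[q U r]): greatest fixpoint, start Z0 = {m2, m3, m4, m5, m6, m7, m9}, keep only states in Sat with every successor in Z. Z1 = {m2, m3, m5, m7, m9}; Z2 = {m3, m5, m7, m9}; fixed.
Sat(AG (EG E[q U r])) = {m3, m5, m7, m9}
m5 ∈ Sat(AG (EG E[q U r])) = {m3, m5, m7, m9}, so the formula holds at m5.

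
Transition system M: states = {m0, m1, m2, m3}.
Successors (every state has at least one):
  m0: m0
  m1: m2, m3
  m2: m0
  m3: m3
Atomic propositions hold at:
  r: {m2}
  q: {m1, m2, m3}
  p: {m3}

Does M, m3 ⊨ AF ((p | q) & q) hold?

Sat(p | q) = {m1, m2, m3}
Sat((p | q) & q) = {m1, m2, m3}
AF ((p | q) & q): least fixpoint, start Z0 = {m1, m2, m3}, add states with every successor in Z. Already a fixed point.
Sat(AF ((p | q) & q)) = {m1, m2, m3}
m3 ∈ Sat(AF ((p | q) & q)) = {m1, m2, m3}, so the formula holds at m3.

Yes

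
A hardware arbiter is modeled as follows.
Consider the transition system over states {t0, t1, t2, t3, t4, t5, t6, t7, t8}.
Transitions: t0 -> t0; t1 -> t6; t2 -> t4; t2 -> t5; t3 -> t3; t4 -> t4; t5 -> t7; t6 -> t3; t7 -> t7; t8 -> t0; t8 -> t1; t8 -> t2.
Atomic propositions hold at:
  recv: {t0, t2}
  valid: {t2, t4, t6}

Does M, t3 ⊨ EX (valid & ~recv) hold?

No

Sat(~recv) = {t1, t3, t4, t5, t6, t7, t8}
Sat(valid & ~recv) = {t4, t6}
Sat(EX (valid & ~recv)) = {s : some successor in {t4, t6}} = {t1, t2, t4}
t3 ∉ Sat(EX (valid & ~recv)) = {t1, t2, t4}, so the formula does not hold at t3.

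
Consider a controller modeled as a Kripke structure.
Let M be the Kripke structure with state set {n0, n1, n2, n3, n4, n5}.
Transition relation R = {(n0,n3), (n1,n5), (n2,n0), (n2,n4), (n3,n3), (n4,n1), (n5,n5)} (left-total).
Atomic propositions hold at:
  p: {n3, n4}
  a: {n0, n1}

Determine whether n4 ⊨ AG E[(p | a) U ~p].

Sat(p | a) = {n0, n1, n3, n4}
Sat(~p) = {n0, n1, n2, n5}
E[(p | a) U ~p]: least fixpoint, start Z0 = Sat(~p) = {n0, n1, n2, n5}, add states in Sat(p | a) with some successor in Z. Z1 = {n0, n1, n2, n4, n5}; fixed.
Sat(E[(p | a) U ~p]) = {n0, n1, n2, n4, n5}
AG E[(p | a) U ~p]: greatest fixpoint, start Z0 = {n0, n1, n2, n4, n5}, keep only states in Sat with every successor in Z. Z1 = {n1, n2, n4, n5}; Z2 = {n1, n4, n5}; fixed.
Sat(AG E[(p | a) U ~p]) = {n1, n4, n5}
n4 ∈ Sat(AG E[(p | a) U ~p]) = {n1, n4, n5}, so the formula holds at n4.

Yes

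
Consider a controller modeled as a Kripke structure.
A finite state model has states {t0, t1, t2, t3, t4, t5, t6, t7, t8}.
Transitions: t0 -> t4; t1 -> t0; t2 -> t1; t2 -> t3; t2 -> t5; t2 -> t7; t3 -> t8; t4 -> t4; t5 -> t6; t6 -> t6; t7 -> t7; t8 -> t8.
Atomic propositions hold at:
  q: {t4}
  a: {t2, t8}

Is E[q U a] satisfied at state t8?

E[q U a]: least fixpoint, start Z0 = Sat(a) = {t2, t8}, add states in Sat(q) with some successor in Z. Already a fixed point.
Sat(E[q U a]) = {t2, t8}
t8 ∈ Sat(E[q U a]) = {t2, t8}, so the formula holds at t8.

Yes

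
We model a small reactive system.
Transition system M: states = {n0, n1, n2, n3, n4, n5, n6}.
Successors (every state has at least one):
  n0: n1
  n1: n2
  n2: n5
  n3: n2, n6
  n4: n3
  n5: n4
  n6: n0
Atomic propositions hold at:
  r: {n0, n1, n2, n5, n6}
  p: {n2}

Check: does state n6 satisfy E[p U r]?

E[p U r]: least fixpoint, start Z0 = Sat(r) = {n0, n1, n2, n5, n6}, add states in Sat(p) with some successor in Z. Already a fixed point.
Sat(E[p U r]) = {n0, n1, n2, n5, n6}
n6 ∈ Sat(E[p U r]) = {n0, n1, n2, n5, n6}, so the formula holds at n6.

Yes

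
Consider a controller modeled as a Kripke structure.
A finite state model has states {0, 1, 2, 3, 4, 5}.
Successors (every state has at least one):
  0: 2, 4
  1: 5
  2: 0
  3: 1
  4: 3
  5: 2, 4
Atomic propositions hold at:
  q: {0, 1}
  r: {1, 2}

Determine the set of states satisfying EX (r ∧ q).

Sat(r ∧ q) = {1}
Sat(EX (r ∧ q)) = {s : some successor in {1}} = {3}

{3}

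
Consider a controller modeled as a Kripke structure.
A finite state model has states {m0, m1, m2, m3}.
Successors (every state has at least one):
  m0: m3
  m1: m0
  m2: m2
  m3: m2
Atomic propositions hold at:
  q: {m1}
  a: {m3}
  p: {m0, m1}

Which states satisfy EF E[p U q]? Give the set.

{m1}

E[p U q]: least fixpoint, start Z0 = Sat(q) = {m1}, add states in Sat(p) with some successor in Z. Already a fixed point.
Sat(E[p U q]) = {m1}
EF E[p U q]: least fixpoint, start Z0 = {m1}, add states with some successor in Z. Already a fixed point.
Sat(EF E[p U q]) = {m1}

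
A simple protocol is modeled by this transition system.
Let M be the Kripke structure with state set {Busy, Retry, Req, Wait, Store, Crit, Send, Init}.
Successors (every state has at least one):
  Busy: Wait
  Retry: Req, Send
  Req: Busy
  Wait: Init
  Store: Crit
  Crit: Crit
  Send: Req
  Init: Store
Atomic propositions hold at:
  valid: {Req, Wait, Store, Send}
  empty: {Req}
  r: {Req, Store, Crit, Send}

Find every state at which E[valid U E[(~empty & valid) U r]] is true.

{Req, Store, Crit, Send}

Sat(~empty) = {Busy, Retry, Wait, Store, Crit, Send, Init}
Sat(~empty & valid) = {Wait, Store, Send}
E[(~empty & valid) U r]: least fixpoint, start Z0 = Sat(r) = {Req, Store, Crit, Send}, add states in Sat(~empty & valid) with some successor in Z. Already a fixed point.
Sat(E[(~empty & valid) U r]) = {Req, Store, Crit, Send}
E[valid U E[(~empty & valid) U r]]: least fixpoint, start Z0 = Sat(E[(~empty & valid) U r]) = {Req, Store, Crit, Send}, add states in Sat(valid) with some successor in Z. Already a fixed point.
Sat(E[valid U E[(~empty & valid) U r]]) = {Req, Store, Crit, Send}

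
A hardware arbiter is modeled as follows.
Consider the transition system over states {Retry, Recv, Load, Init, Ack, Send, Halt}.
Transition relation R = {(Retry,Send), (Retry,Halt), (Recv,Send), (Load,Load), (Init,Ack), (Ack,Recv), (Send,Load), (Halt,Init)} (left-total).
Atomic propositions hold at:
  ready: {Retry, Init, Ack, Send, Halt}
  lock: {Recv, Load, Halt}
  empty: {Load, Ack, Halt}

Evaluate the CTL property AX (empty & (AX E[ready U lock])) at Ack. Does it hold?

No

E[ready U lock]: least fixpoint, start Z0 = Sat(lock) = {Recv, Load, Halt}, add states in Sat(ready) with some successor in Z. Z1 = {Retry, Recv, Load, Ack, Send, Halt}; Z2 = {Retry, Recv, Load, Init, Ack, Send, Halt}; fixed.
Sat(E[ready U lock]) = {Retry, Recv, Load, Init, Ack, Send, Halt}
Sat(AX E[ready U lock]) = {s : every successor in {Retry, Recv, Load, Init, Ack, Send, Halt}} = {Retry, Recv, Load, Init, Ack, Send, Halt}
Sat(empty & (AX E[ready U lock])) = {Load, Ack, Halt}
Sat(AX (empty & (AX E[ready U lock]))) = {s : every successor in {Load, Ack, Halt}} = {Load, Init, Send}
Ack ∉ Sat(AX (empty & (AX E[ready U lock]))) = {Load, Init, Send}, so the formula does not hold at Ack.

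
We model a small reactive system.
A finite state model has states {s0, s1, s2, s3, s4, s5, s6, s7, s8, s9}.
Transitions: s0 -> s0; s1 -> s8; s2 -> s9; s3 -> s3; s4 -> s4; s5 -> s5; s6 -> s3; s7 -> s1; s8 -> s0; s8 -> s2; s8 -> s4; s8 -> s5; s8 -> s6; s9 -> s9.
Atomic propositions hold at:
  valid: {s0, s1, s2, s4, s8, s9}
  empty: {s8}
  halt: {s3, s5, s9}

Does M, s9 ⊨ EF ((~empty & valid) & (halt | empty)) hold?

Sat(~empty) = {s0, s1, s2, s3, s4, s5, s6, s7, s9}
Sat(~empty & valid) = {s0, s1, s2, s4, s9}
Sat(halt | empty) = {s3, s5, s8, s9}
Sat((~empty & valid) & (halt | empty)) = {s9}
EF ((~empty & valid) & (halt | empty)): least fixpoint, start Z0 = {s9}, add states with some successor in Z. Z1 = {s2, s9}; Z2 = {s2, s8, s9}; Z3 = {s1, s2, s8, s9}; Z4 = {s1, s2, s7, s8, s9}; fixed.
Sat(EF ((~empty & valid) & (halt | empty))) = {s1, s2, s7, s8, s9}
s9 ∈ Sat(EF ((~empty & valid) & (halt | empty))) = {s1, s2, s7, s8, s9}, so the formula holds at s9.

Yes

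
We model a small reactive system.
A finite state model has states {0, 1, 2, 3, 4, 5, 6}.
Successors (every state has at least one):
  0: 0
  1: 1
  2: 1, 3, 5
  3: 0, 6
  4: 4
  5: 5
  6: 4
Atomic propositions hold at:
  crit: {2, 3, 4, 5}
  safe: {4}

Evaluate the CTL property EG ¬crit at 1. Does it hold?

Sat(¬crit) = {0, 1, 6}
EG ¬crit: greatest fixpoint, start Z0 = {0, 1, 6}, keep only states in Sat with some successor in Z. Z1 = {0, 1}; fixed.
Sat(EG ¬crit) = {0, 1}
1 ∈ Sat(EG ¬crit) = {0, 1}, so the formula holds at 1.

Yes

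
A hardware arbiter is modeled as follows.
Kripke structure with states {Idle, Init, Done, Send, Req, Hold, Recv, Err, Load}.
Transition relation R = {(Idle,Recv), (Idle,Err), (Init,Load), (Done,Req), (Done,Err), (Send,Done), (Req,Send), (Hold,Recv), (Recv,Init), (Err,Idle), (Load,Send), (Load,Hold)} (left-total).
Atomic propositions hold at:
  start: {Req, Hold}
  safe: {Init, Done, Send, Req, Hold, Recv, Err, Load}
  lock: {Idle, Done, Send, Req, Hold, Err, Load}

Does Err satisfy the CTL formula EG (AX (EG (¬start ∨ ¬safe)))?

Yes

Sat(¬start) = {Idle, Init, Done, Send, Recv, Err, Load}
Sat(¬safe) = {Idle}
Sat(¬start ∨ ¬safe) = {Idle, Init, Done, Send, Recv, Err, Load}
EG (¬start ∨ ¬safe): greatest fixpoint, start Z0 = {Idle, Init, Done, Send, Recv, Err, Load}, keep only states in Sat with some successor in Z. Already a fixed point.
Sat(EG (¬start ∨ ¬safe)) = {Idle, Init, Done, Send, Recv, Err, Load}
Sat(AX (EG (¬start ∨ ¬safe))) = {s : every successor in {Idle, Init, Done, Send, Recv, Err, Load}} = {Idle, Init, Send, Req, Hold, Recv, Err}
EG (AX (EG (¬start ∨ ¬safe))): greatest fixpoint, start Z0 = {Idle, Init, Send, Req, Hold, Recv, Err}, keep only states in Sat with some successor in Z. Z1 = {Idle, Req, Hold, Recv, Err}; Z2 = {Idle, Hold, Err}; Z3 = {Idle, Err}; fixed.
Sat(EG (AX (EG (¬start ∨ ¬safe)))) = {Idle, Err}
Err ∈ Sat(EG (AX (EG (¬start ∨ ¬safe)))) = {Idle, Err}, so the formula holds at Err.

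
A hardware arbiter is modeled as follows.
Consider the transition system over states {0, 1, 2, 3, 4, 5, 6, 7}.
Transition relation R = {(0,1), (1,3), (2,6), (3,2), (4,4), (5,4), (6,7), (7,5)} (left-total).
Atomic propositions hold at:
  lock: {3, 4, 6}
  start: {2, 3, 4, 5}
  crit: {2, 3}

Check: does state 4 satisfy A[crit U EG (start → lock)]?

Sat(start → lock) = {0, 1, 3, 4, 6, 7}
EG (start → lock): greatest fixpoint, start Z0 = {0, 1, 3, 4, 6, 7}, keep only states in Sat with some successor in Z. Z1 = {0, 1, 4, 6}; Z2 = {0, 4}; Z3 = {4}; fixed.
Sat(EG (start → lock)) = {4}
A[crit U EG (start → lock)]: least fixpoint, start Z0 = Sat(EG (start → lock)) = {4}, add states in Sat(crit) with every successor in Z. Already a fixed point.
Sat(A[crit U EG (start → lock)]) = {4}
4 ∈ Sat(A[crit U EG (start → lock)]) = {4}, so the formula holds at 4.

Yes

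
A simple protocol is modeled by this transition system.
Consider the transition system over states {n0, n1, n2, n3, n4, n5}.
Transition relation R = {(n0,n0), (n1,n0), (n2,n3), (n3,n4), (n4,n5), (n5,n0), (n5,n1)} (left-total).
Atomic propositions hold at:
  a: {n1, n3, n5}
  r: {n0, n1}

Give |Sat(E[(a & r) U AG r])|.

Sat(a & r) = {n1}
AG r: greatest fixpoint, start Z0 = {n0, n1}, keep only states in Sat with every successor in Z. Already a fixed point.
Sat(AG r) = {n0, n1}
E[(a & r) U AG r]: least fixpoint, start Z0 = Sat(AG r) = {n0, n1}, add states in Sat(a & r) with some successor in Z. Already a fixed point.
Sat(E[(a & r) U AG r]) = {n0, n1}
|Sat(E[(a & r) U AG r])| = |{n0, n1}| = 2.

2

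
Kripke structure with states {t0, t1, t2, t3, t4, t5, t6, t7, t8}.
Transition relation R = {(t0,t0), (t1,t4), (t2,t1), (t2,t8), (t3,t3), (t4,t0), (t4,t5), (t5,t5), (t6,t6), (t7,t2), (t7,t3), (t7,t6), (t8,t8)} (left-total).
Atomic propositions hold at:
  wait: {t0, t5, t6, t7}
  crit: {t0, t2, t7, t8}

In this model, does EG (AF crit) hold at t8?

AF crit: least fixpoint, start Z0 = {t0, t2, t7, t8}, add states with every successor in Z. Already a fixed point.
Sat(AF crit) = {t0, t2, t7, t8}
EG (AF crit): greatest fixpoint, start Z0 = {t0, t2, t7, t8}, keep only states in Sat with some successor in Z. Already a fixed point.
Sat(EG (AF crit)) = {t0, t2, t7, t8}
t8 ∈ Sat(EG (AF crit)) = {t0, t2, t7, t8}, so the formula holds at t8.

Yes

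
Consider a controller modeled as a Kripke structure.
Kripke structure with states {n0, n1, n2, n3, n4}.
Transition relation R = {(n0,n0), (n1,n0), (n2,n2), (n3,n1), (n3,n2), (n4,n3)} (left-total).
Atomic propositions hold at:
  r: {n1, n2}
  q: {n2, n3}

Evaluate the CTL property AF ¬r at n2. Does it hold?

No

Sat(¬r) = {n0, n3, n4}
AF ¬r: least fixpoint, start Z0 = {n0, n3, n4}, add states with every successor in Z. Z1 = {n0, n1, n3, n4}; fixed.
Sat(AF ¬r) = {n0, n1, n3, n4}
n2 ∉ Sat(AF ¬r) = {n0, n1, n3, n4}, so the formula does not hold at n2.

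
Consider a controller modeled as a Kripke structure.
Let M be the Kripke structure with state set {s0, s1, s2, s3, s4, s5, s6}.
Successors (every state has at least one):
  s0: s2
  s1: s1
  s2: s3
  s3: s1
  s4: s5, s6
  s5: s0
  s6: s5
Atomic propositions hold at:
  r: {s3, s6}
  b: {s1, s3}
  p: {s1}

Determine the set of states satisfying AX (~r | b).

{s0, s1, s2, s3, s5, s6}

Sat(~r) = {s0, s1, s2, s4, s5}
Sat(~r | b) = {s0, s1, s2, s3, s4, s5}
Sat(AX (~r | b)) = {s : every successor in {s0, s1, s2, s3, s4, s5}} = {s0, s1, s2, s3, s5, s6}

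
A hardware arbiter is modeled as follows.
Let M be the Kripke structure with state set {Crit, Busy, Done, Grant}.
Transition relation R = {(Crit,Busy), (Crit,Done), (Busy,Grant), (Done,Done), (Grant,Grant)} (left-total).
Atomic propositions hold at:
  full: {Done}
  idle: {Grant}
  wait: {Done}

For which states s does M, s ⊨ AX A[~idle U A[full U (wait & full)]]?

Sat(~idle) = {Crit, Busy, Done}
Sat(wait & full) = {Done}
A[full U (wait & full)]: least fixpoint, start Z0 = Sat((wait & full)) = {Done}, add states in Sat(full) with every successor in Z. Already a fixed point.
Sat(A[full U (wait & full)]) = {Done}
A[~idle U A[full U (wait & full)]]: least fixpoint, start Z0 = Sat(A[full U (wait & full)]) = {Done}, add states in Sat(~idle) with every successor in Z. Already a fixed point.
Sat(A[~idle U A[full U (wait & full)]]) = {Done}
Sat(AX A[~idle U A[full U (wait & full)]]) = {s : every successor in {Done}} = {Done}

{Done}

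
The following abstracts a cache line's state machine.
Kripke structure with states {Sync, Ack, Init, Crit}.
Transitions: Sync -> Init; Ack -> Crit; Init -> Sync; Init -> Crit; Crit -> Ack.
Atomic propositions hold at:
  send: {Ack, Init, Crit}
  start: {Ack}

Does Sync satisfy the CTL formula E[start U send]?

No

E[start U send]: least fixpoint, start Z0 = Sat(send) = {Ack, Init, Crit}, add states in Sat(start) with some successor in Z. Already a fixed point.
Sat(E[start U send]) = {Ack, Init, Crit}
Sync ∉ Sat(E[start U send]) = {Ack, Init, Crit}, so the formula does not hold at Sync.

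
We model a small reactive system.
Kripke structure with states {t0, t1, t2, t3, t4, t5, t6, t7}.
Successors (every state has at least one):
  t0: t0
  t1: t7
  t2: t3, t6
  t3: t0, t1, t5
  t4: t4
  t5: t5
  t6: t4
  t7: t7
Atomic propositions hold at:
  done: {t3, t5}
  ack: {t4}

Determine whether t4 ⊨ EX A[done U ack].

A[done U ack]: least fixpoint, start Z0 = Sat(ack) = {t4}, add states in Sat(done) with every successor in Z. Already a fixed point.
Sat(A[done U ack]) = {t4}
Sat(EX A[done U ack]) = {s : some successor in {t4}} = {t4, t6}
t4 ∈ Sat(EX A[done U ack]) = {t4, t6}, so the formula holds at t4.

Yes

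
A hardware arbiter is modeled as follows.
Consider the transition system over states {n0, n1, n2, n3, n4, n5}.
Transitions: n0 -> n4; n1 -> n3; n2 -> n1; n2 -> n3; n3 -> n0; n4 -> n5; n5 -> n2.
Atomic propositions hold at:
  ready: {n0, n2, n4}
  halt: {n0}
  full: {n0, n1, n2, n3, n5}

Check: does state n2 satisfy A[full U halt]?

A[full U halt]: least fixpoint, start Z0 = Sat(halt) = {n0}, add states in Sat(full) with every successor in Z. Z1 = {n0, n3}; Z2 = {n0, n1, n3}; Z3 = {n0, n1, n2, n3}; Z4 = {n0, n1, n2, n3, n5}; fixed.
Sat(A[full U halt]) = {n0, n1, n2, n3, n5}
n2 ∈ Sat(A[full U halt]) = {n0, n1, n2, n3, n5}, so the formula holds at n2.

Yes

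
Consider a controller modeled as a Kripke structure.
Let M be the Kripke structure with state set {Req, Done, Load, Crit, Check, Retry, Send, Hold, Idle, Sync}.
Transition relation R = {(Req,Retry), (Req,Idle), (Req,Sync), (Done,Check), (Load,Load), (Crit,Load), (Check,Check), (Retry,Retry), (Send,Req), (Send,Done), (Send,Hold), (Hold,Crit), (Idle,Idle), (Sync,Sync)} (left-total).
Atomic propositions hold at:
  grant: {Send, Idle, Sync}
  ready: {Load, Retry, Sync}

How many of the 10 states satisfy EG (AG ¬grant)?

Sat(¬grant) = {Req, Done, Load, Crit, Check, Retry, Hold}
AG ¬grant: greatest fixpoint, start Z0 = {Req, Done, Load, Crit, Check, Retry, Hold}, keep only states in Sat with every successor in Z. Z1 = {Done, Load, Crit, Check, Retry, Hold}; fixed.
Sat(AG ¬grant) = {Done, Load, Crit, Check, Retry, Hold}
EG (AG ¬grant): greatest fixpoint, start Z0 = {Done, Load, Crit, Check, Retry, Hold}, keep only states in Sat with some successor in Z. Already a fixed point.
Sat(EG (AG ¬grant)) = {Done, Load, Crit, Check, Retry, Hold}
|Sat(EG (AG ¬grant))| = |{Done, Load, Crit, Check, Retry, Hold}| = 6.

6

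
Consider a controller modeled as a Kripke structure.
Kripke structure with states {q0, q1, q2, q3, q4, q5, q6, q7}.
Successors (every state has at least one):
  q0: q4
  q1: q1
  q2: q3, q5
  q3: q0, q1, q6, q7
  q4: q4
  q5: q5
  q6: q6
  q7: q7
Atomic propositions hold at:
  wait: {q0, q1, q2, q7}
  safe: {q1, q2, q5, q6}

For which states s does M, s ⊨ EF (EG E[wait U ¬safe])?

{q0, q2, q3, q4, q7}

Sat(¬safe) = {q0, q3, q4, q7}
E[wait U ¬safe]: least fixpoint, start Z0 = Sat(¬safe) = {q0, q3, q4, q7}, add states in Sat(wait) with some successor in Z. Z1 = {q0, q2, q3, q4, q7}; fixed.
Sat(E[wait U ¬safe]) = {q0, q2, q3, q4, q7}
EG E[wait U ¬safe]: greatest fixpoint, start Z0 = {q0, q2, q3, q4, q7}, keep only states in Sat with some successor in Z. Already a fixed point.
Sat(EG E[wait U ¬safe]) = {q0, q2, q3, q4, q7}
EF (EG E[wait U ¬safe]): least fixpoint, start Z0 = {q0, q2, q3, q4, q7}, add states with some successor in Z. Already a fixed point.
Sat(EF (EG E[wait U ¬safe])) = {q0, q2, q3, q4, q7}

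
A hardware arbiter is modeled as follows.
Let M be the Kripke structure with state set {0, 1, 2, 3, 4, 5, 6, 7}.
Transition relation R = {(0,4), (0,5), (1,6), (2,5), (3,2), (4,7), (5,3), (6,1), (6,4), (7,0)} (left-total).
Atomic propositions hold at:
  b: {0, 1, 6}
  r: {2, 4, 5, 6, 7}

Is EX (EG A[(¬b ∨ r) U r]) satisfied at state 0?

Yes

Sat(¬b) = {2, 3, 4, 5, 7}
Sat(¬b ∨ r) = {2, 3, 4, 5, 6, 7}
A[(¬b ∨ r) U r]: least fixpoint, start Z0 = Sat(r) = {2, 4, 5, 6, 7}, add states in Sat(¬b ∨ r) with every successor in Z. Z1 = {2, 3, 4, 5, 6, 7}; fixed.
Sat(A[(¬b ∨ r) U r]) = {2, 3, 4, 5, 6, 7}
EG A[(¬b ∨ r) U r]: greatest fixpoint, start Z0 = {2, 3, 4, 5, 6, 7}, keep only states in Sat with some successor in Z. Z1 = {2, 3, 4, 5, 6}; Z2 = {2, 3, 5, 6}; Z3 = {2, 3, 5}; fixed.
Sat(EG A[(¬b ∨ r) U r]) = {2, 3, 5}
Sat(EX (EG A[(¬b ∨ r) U r])) = {s : some successor in {2, 3, 5}} = {0, 2, 3, 5}
0 ∈ Sat(EX (EG A[(¬b ∨ r) U r])) = {0, 2, 3, 5}, so the formula holds at 0.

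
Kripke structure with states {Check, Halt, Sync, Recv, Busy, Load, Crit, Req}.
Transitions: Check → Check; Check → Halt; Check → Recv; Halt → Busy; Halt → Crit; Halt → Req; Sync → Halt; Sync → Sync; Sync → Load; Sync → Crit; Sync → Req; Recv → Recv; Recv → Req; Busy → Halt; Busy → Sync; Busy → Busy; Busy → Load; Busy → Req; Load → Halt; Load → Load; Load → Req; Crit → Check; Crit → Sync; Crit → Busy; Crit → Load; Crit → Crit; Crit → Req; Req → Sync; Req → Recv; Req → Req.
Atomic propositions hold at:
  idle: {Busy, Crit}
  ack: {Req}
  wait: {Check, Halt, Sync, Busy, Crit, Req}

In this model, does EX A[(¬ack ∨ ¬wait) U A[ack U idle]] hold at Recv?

No

Sat(¬ack) = {Check, Halt, Sync, Recv, Busy, Load, Crit}
Sat(¬wait) = {Recv, Load}
Sat(¬ack ∨ ¬wait) = {Check, Halt, Sync, Recv, Busy, Load, Crit}
A[ack U idle]: least fixpoint, start Z0 = Sat(idle) = {Busy, Crit}, add states in Sat(ack) with every successor in Z. Already a fixed point.
Sat(A[ack U idle]) = {Busy, Crit}
A[(¬ack ∨ ¬wait) U A[ack U idle]]: least fixpoint, start Z0 = Sat(A[ack U idle]) = {Busy, Crit}, add states in Sat(¬ack ∨ ¬wait) with every successor in Z. Already a fixed point.
Sat(A[(¬ack ∨ ¬wait) U A[ack U idle]]) = {Busy, Crit}
Sat(EX A[(¬ack ∨ ¬wait) U A[ack U idle]]) = {s : some successor in {Busy, Crit}} = {Halt, Sync, Busy, Crit}
Recv ∉ Sat(EX A[(¬ack ∨ ¬wait) U A[ack U idle]]) = {Halt, Sync, Busy, Crit}, so the formula does not hold at Recv.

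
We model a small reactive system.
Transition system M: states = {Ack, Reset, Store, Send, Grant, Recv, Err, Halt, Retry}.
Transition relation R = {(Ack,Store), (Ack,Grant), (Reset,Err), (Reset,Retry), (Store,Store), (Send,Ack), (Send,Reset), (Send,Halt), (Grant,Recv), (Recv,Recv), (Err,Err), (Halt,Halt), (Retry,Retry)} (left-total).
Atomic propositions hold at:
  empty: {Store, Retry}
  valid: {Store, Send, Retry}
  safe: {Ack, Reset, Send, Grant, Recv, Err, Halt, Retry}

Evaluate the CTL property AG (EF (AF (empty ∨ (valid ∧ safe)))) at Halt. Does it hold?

Sat(valid ∧ safe) = {Send, Retry}
Sat(empty ∨ (valid ∧ safe)) = {Store, Send, Retry}
AF (empty ∨ (valid ∧ safe)): least fixpoint, start Z0 = {Store, Send, Retry}, add states with every successor in Z. Already a fixed point.
Sat(AF (empty ∨ (valid ∧ safe))) = {Store, Send, Retry}
EF (AF (empty ∨ (valid ∧ safe))): least fixpoint, start Z0 = {Store, Send, Retry}, add states with some successor in Z. Z1 = {Ack, Reset, Store, Send, Retry}; fixed.
Sat(EF (AF (empty ∨ (valid ∧ safe)))) = {Ack, Reset, Store, Send, Retry}
AG (EF (AF (empty ∨ (valid ∧ safe)))): greatest fixpoint, start Z0 = {Ack, Reset, Store, Send, Retry}, keep only states in Sat with every successor in Z. Z1 = {Store, Retry}; fixed.
Sat(AG (EF (AF (empty ∨ (valid ∧ safe))))) = {Store, Retry}
Halt ∉ Sat(AG (EF (AF (empty ∨ (valid ∧ safe))))) = {Store, Retry}, so the formula does not hold at Halt.

No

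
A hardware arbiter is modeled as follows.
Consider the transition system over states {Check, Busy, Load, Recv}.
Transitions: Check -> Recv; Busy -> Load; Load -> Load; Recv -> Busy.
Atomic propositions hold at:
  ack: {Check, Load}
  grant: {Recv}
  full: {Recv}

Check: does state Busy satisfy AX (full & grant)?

Sat(full & grant) = {Recv}
Sat(AX (full & grant)) = {s : every successor in {Recv}} = {Check}
Busy ∉ Sat(AX (full & grant)) = {Check}, so the formula does not hold at Busy.

No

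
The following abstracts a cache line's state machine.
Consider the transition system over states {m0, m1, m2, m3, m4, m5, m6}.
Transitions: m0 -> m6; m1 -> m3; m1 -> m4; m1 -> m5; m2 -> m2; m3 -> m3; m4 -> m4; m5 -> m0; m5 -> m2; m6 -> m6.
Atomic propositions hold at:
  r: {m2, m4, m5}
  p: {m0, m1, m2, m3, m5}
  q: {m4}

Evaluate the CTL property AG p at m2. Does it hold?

AG p: greatest fixpoint, start Z0 = {m0, m1, m2, m3, m5}, keep only states in Sat with every successor in Z. Z1 = {m2, m3, m5}; Z2 = {m2, m3}; fixed.
Sat(AG p) = {m2, m3}
m2 ∈ Sat(AG p) = {m2, m3}, so the formula holds at m2.

Yes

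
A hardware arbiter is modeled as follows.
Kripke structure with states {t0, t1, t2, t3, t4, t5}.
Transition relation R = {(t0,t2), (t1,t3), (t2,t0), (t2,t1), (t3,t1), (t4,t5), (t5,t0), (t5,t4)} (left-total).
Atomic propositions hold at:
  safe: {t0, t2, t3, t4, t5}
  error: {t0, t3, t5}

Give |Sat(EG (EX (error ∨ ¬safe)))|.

5

Sat(¬safe) = {t1}
Sat(error ∨ ¬safe) = {t0, t1, t3, t5}
Sat(EX (error ∨ ¬safe)) = {s : some successor in {t0, t1, t3, t5}} = {t1, t2, t3, t4, t5}
EG (EX (error ∨ ¬safe)): greatest fixpoint, start Z0 = {t1, t2, t3, t4, t5}, keep only states in Sat with some successor in Z. Already a fixed point.
Sat(EG (EX (error ∨ ¬safe))) = {t1, t2, t3, t4, t5}
|Sat(EG (EX (error ∨ ¬safe)))| = |{t1, t2, t3, t4, t5}| = 5.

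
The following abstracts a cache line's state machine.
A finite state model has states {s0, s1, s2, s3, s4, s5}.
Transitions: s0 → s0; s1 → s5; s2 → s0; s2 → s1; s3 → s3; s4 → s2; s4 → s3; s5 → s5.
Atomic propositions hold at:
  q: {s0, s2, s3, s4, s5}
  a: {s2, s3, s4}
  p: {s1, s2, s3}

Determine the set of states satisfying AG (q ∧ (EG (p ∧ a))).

Sat(p ∧ a) = {s2, s3}
EG (p ∧ a): greatest fixpoint, start Z0 = {s2, s3}, keep only states in Sat with some successor in Z. Z1 = {s3}; fixed.
Sat(EG (p ∧ a)) = {s3}
Sat(q ∧ (EG (p ∧ a))) = {s3}
AG (q ∧ (EG (p ∧ a))): greatest fixpoint, start Z0 = {s3}, keep only states in Sat with every successor in Z. Already a fixed point.
Sat(AG (q ∧ (EG (p ∧ a)))) = {s3}

{s3}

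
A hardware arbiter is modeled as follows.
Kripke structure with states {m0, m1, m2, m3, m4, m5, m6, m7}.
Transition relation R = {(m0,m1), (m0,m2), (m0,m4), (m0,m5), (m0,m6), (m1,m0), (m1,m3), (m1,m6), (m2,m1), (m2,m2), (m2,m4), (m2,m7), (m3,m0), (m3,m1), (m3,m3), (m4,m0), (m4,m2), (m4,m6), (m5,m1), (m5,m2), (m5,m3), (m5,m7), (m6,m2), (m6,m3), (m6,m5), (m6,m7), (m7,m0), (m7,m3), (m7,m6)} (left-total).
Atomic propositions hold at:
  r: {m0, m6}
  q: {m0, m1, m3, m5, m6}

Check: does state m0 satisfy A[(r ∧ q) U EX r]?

Yes

Sat(r ∧ q) = {m0, m6}
Sat(EX r) = {s : some successor in {m0, m6}} = {m0, m1, m3, m4, m7}
A[(r ∧ q) U EX r]: least fixpoint, start Z0 = Sat(EX r) = {m0, m1, m3, m4, m7}, add states in Sat(r ∧ q) with every successor in Z. Already a fixed point.
Sat(A[(r ∧ q) U EX r]) = {m0, m1, m3, m4, m7}
m0 ∈ Sat(A[(r ∧ q) U EX r]) = {m0, m1, m3, m4, m7}, so the formula holds at m0.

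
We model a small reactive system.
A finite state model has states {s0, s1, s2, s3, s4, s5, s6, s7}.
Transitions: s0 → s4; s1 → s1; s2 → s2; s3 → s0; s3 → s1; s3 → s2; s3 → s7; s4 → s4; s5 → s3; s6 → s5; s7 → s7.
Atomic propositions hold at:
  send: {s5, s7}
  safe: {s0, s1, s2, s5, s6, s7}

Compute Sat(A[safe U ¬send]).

{s0, s1, s2, s3, s4, s5, s6}

Sat(¬send) = {s0, s1, s2, s3, s4, s6}
A[safe U ¬send]: least fixpoint, start Z0 = Sat(¬send) = {s0, s1, s2, s3, s4, s6}, add states in Sat(safe) with every successor in Z. Z1 = {s0, s1, s2, s3, s4, s5, s6}; fixed.
Sat(A[safe U ¬send]) = {s0, s1, s2, s3, s4, s5, s6}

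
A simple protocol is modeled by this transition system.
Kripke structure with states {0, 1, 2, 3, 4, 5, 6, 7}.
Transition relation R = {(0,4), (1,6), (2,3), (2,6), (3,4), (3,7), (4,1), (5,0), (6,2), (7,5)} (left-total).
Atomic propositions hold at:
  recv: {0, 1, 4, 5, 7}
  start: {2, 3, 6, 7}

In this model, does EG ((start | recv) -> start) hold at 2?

Yes

Sat(start | recv) = {0, 1, 2, 3, 4, 5, 6, 7}
Sat((start | recv) -> start) = {2, 3, 6, 7}
EG ((start | recv) -> start): greatest fixpoint, start Z0 = {2, 3, 6, 7}, keep only states in Sat with some successor in Z. Z1 = {2, 3, 6}; Z2 = {2, 6}; fixed.
Sat(EG ((start | recv) -> start)) = {2, 6}
2 ∈ Sat(EG ((start | recv) -> start)) = {2, 6}, so the formula holds at 2.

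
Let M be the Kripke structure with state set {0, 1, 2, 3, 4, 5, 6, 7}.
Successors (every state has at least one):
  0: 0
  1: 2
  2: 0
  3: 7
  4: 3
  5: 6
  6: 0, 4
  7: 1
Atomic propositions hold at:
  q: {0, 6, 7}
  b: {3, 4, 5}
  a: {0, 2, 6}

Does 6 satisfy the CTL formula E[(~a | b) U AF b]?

Sat(~a) = {1, 3, 4, 5, 7}
Sat(~a | b) = {1, 3, 4, 5, 7}
AF b: least fixpoint, start Z0 = {3, 4, 5}, add states with every successor in Z. Already a fixed point.
Sat(AF b) = {3, 4, 5}
E[(~a | b) U AF b]: least fixpoint, start Z0 = Sat(AF b) = {3, 4, 5}, add states in Sat(~a | b) with some successor in Z. Already a fixed point.
Sat(E[(~a | b) U AF b]) = {3, 4, 5}
6 ∉ Sat(E[(~a | b) U AF b]) = {3, 4, 5}, so the formula does not hold at 6.

No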